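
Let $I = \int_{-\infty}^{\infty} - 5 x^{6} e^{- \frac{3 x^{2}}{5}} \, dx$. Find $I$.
$- \frac{3125 \sqrt{15} \sqrt{\pi}}{216}$

Consider the simpler parametrised integral
$$J(a) = \int_{-\infty}^{\infty} - 5 e^{- a x^{2}} \, dx = - \frac{5 \sqrt{\pi}}{\sqrt{a}}.$$

Differentiating under the integral sign brings down a factor of $(-x^2)$:
$$\frac{dJ}{da} = \int_{-\infty}^{\infty} 5 x^{2} e^{- a x^{2}} \, dx = \frac{5 \sqrt{\pi}}{2 a^{\frac{3}{2}}}.$$

Repeating $3$ times in total — each differentiation brings down another $(-x^2)$ — gives
$$\frac{d^{3}J}{da^{3}} = \int_{-\infty}^{\infty} 5 x^{6} e^{- a x^{2}} \, dx = \frac{75 \sqrt{\pi}}{8 a^{\frac{7}{2}}},$$
and the integrand here is $(-1)^{3}$ times the target integrand, so $I = (-1)^{3}\,\frac{d^{3}J}{da^{3}} = - \frac{75 \sqrt{\pi}}{8 a^{\frac{7}{2}}}$.

Setting $a = \frac{3}{5}$:
$$I = - \frac{3125 \sqrt{15} \sqrt{\pi}}{216}.$$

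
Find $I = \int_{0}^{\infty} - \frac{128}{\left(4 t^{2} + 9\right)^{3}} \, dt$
$- \frac{4 \pi}{81}$

Begin with the known result
$$J(a) = \int_{0}^{\infty} - \frac{2}{a^{2} + t^{2}} \, dt = - \frac{\pi}{a}.$$

Differentiating under the integral sign with respect to $a$,
$$\frac{dJ}{da} = \int_{0}^{\infty} \frac{4 a}{\left(a^{2} + t^{2}\right)^{2}} \, dt = \frac{\pi}{a^{2}},$$
so $\int_{0}^{\infty} - \frac{2}{\left(a^{2} + t^{2}\right)^{2}} \, dt = - \frac{\pi}{2 a^{3}}$.

Repeating — each differentiation of $1/(t^2+a^2)^j$ produces $-2ja/(t^2+a^2)^{j+1}$ — and dividing through by $-2ja$ at each step yields, after $2$ differentiations in total,
$$\int_{0}^{\infty} - \frac{2}{\left(a^{2} + t^{2}\right)^{3}} \, dt = - \frac{3 \pi}{8 a^{5}}.$$

Setting $a = \frac{3}{2}$:
$$I = - \frac{4 \pi}{81}.$$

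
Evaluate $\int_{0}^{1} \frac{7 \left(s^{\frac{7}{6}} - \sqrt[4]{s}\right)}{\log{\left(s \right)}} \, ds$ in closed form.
$\log{\left(\frac{8031810176}{170859375} \right)}$

Introduce a parameter $a$ in the exponent: let $I(a) = \int_{0}^{1} \frac{7 \left(- \sqrt[4]{s} + s^{a}\right)}{\log{\left(s \right)}} \, ds$.

Since $\dfrac{\partial}{\partial a}\,s^{a} = s^{a} \ln s$, the $\ln s$ in the denominator cancels and
$$\frac{dI}{da} = \int_{0}^{1} 7 s^{a} \, ds = 7 \left[\frac{s^{a+1}}{a+1}\right]_0^1 = \frac{7}{a + 1}.$$

Integrating with respect to $a$ gives $I(a) = \log{\left(\frac{16384 \left(a + 1\right)^{7}}{78125} \right)} + C$.

At $a = \frac{1}{4}$ the integrand is identically $0$, so $I(\frac{1}{4}) = 0$. The closed form gives $0$, hence $C = 0$.

Setting $a = \frac{7}{6}$:
$$I = \log{\left(\frac{8031810176}{170859375} \right)}.$$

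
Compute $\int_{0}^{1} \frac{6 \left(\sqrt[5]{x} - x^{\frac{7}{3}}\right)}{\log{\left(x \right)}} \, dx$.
$\log{\left(\frac{531441}{244140625} \right)}$

Replace the exponent $\frac{1}{5}$ by a parameter $a$: let $I(a) = \int_{0}^{1} \frac{6 \left(- x^{\frac{7}{3}} + x^{a}\right)}{\log{\left(x \right)}} \, dx$.

Since $\dfrac{\partial}{\partial a}\,x^{a} = x^{a} \ln x$, the $\ln x$ in the denominator cancels and
$$\frac{dI}{da} = \int_{0}^{1} 6 x^{a} \, dx = 6 \left[\frac{x^{a+1}}{a+1}\right]_0^1 = \frac{6}{a + 1}.$$

Integrating with respect to $a$ gives $I(a) = \log{\left(\frac{729 \left(a + 1\right)^{6}}{1000000} \right)} + C$.

At $a = \frac{7}{3}$ the integrand is identically $0$, so $I(\frac{7}{3}) = 0$. The closed form gives $0$, hence $C = 0$.

Setting $a = \frac{1}{5}$:
$$I = \log{\left(\frac{531441}{244140625} \right)}.$$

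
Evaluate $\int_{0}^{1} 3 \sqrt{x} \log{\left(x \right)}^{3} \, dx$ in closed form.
$- \frac{32}{9}$

Start from the elementary integral
$$J(a) = \int_{0}^{1} 3 x^{a} \, dx = \frac{3}{a + 1}.$$

Differentiating under the integral sign brings down a factor of $\ln x$:
$$\frac{dJ}{da} = \int_{0}^{1} 3 x^{a} \log{\left(x \right)} \, dx = - \frac{3}{\left(a + 1\right)^{2}}.$$

Repeating $3$ times in total — each differentiation brings down another $\ln x$ — gives
$$\frac{d^{3}J}{da^{3}} = \int_{0}^{1} 3 x^{a} \log{\left(x \right)}^{3} \, dx = - \frac{18}{\left(a + 1\right)^{4}},$$
and the integrand here is exactly the target integrand, so $I = - \frac{18}{\left(a + 1\right)^{4}}$.

Setting $a = \frac{1}{2}$:
$$I = - \frac{32}{9}.$$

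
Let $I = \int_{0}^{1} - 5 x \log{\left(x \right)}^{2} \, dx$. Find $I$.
$- \frac{5}{4}$

Start from the elementary integral
$$J(a) = \int_{0}^{1} - 5 x^{a} \, dx = - \frac{5}{a + 1}.$$

Differentiating under the integral sign brings down a factor of $\ln x$:
$$\frac{dJ}{da} = \int_{0}^{1} - 5 x^{a} \log{\left(x \right)} \, dx = \frac{5}{\left(a + 1\right)^{2}}.$$

Repeating twice in total — each differentiation brings down another $\ln x$ — gives
$$\frac{d^{2}J}{da^{2}} = \int_{0}^{1} - 5 x^{a} \log{\left(x \right)}^{2} \, dx = - \frac{10}{\left(a + 1\right)^{3}},$$
and the integrand here is exactly the target integrand, so $I = - \frac{10}{\left(a + 1\right)^{3}}$.

Setting $a = 1$:
$$I = - \frac{5}{4}.$$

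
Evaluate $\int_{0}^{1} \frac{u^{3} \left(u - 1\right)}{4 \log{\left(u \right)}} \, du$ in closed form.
$- \frac{\log{\left(2 \right)}}{2} + \frac{\log{\left(5 \right)}}{4}$

Replace the exponent $4$ by a parameter $a$: let $I(a) = \int_{0}^{1} \frac{- u^{3} + u^{a}}{4 \log{\left(u \right)}} \, du$.

Since $\dfrac{\partial}{\partial a}\,u^{a} = u^{a} \ln u$, the $\ln u$ in the denominator cancels and
$$\frac{dI}{da} = \int_{0}^{1} \frac{1}{4} u^{a} \, du = \frac{1}{4} \left[\frac{u^{a+1}}{a+1}\right]_0^1 = \frac{1}{4 \left(a + 1\right)}.$$

Integrating with respect to $a$ gives $I(a) = \frac{\log{\left(a + 1 \right)}}{4} - \frac{\log{\left(2 \right)}}{2} + C$.

At $a = 3$ the integrand is identically $0$, so $I(3) = 0$. The closed form gives $0$, hence $C = 0$.

Setting $a = 4$:
$$I = - \frac{\log{\left(2 \right)}}{2} + \frac{\log{\left(5 \right)}}{4}.$$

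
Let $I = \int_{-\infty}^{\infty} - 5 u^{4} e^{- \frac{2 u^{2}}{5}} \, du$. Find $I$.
$- \frac{375 \sqrt{10} \sqrt{\pi}}{32}$

Consider the simpler parametrised integral
$$J(a) = \int_{-\infty}^{\infty} - 5 e^{- a u^{2}} \, du = - \frac{5 \sqrt{\pi}}{\sqrt{a}}.$$

Differentiating under the integral sign brings down a factor of $(-u^2)$:
$$\frac{dJ}{da} = \int_{-\infty}^{\infty} 5 u^{2} e^{- a u^{2}} \, du = \frac{5 \sqrt{\pi}}{2 a^{\frac{3}{2}}}.$$

Repeating twice in total — each differentiation brings down another $(-u^2)$ — gives
$$\frac{d^{2}J}{da^{2}} = \int_{-\infty}^{\infty} - 5 u^{4} e^{- a u^{2}} \, du = - \frac{15 \sqrt{\pi}}{4 a^{\frac{5}{2}}},$$
and the integrand here is exactly the target integrand, so $I = - \frac{15 \sqrt{\pi}}{4 a^{\frac{5}{2}}}$.

Setting $a = \frac{2}{5}$:
$$I = - \frac{375 \sqrt{10} \sqrt{\pi}}{32}.$$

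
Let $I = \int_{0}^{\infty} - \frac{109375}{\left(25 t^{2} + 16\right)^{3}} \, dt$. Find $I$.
$- \frac{65625 \pi}{16384}$

Begin with the known result
$$J(a) = \int_{0}^{\infty} - \frac{7}{a^{2} + t^{2}} \, dt = - \frac{7 \pi}{2 a}.$$

Differentiating under the integral sign with respect to $a$,
$$\frac{dJ}{da} = \int_{0}^{\infty} \frac{14 a}{\left(a^{2} + t^{2}\right)^{2}} \, dt = \frac{7 \pi}{2 a^{2}},$$
so $\int_{0}^{\infty} - \frac{7}{\left(a^{2} + t^{2}\right)^{2}} \, dt = - \frac{7 \pi}{4 a^{3}}$.

Repeating — each differentiation of $1/(t^2+a^2)^j$ produces $-2ja/(t^2+a^2)^{j+1}$ — and dividing through by $-2ja$ at each step yields, after $2$ differentiations in total,
$$\int_{0}^{\infty} - \frac{7}{\left(a^{2} + t^{2}\right)^{3}} \, dt = - \frac{21 \pi}{16 a^{5}}.$$

Setting $a = \frac{4}{5}$:
$$I = - \frac{65625 \pi}{16384}.$$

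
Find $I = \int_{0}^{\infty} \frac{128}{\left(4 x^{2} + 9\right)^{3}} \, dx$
$\frac{4 \pi}{81}$

Recall the elementary integral
$$J(a) = \int_{0}^{\infty} \frac{2}{a^{2} + x^{2}} \, dx = \frac{\pi}{a}.$$

Differentiating under the integral sign with respect to $a$,
$$\frac{dJ}{da} = \int_{0}^{\infty} - \frac{4 a}{\left(a^{2} + x^{2}\right)^{2}} \, dx = - \frac{\pi}{a^{2}},$$
so $\int_{0}^{\infty} \frac{2}{\left(a^{2} + x^{2}\right)^{2}} \, dx = \frac{\pi}{2 a^{3}}$.

Repeating — each differentiation of $1/(x^2+a^2)^j$ produces $-2ja/(x^2+a^2)^{j+1}$ — and dividing through by $-2ja$ at each step yields, after $2$ differentiations in total,
$$\int_{0}^{\infty} \frac{2}{\left(a^{2} + x^{2}\right)^{3}} \, dx = \frac{3 \pi}{8 a^{5}}.$$

Setting $a = \frac{3}{2}$:
$$I = \frac{4 \pi}{81}.$$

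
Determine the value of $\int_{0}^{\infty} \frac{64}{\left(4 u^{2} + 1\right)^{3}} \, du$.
$6 \pi$

Begin with the known result
$$J(a) = \int_{0}^{\infty} \frac{1}{a^{2} + u^{2}} \, du = \frac{\pi}{2 a}.$$

Differentiating under the integral sign with respect to $a$,
$$\frac{dJ}{da} = \int_{0}^{\infty} - \frac{2 a}{\left(a^{2} + u^{2}\right)^{2}} \, du = - \frac{\pi}{2 a^{2}},$$
so $\int_{0}^{\infty} \frac{1}{\left(a^{2} + u^{2}\right)^{2}} \, du = \frac{\pi}{4 a^{3}}$.

Repeating — each differentiation of $1/(u^2+a^2)^j$ produces $-2ja/(u^2+a^2)^{j+1}$ — and dividing through by $-2ja$ at each step yields, after $2$ differentiations in total,
$$\int_{0}^{\infty} \frac{1}{\left(a^{2} + u^{2}\right)^{3}} \, du = \frac{3 \pi}{16 a^{5}}.$$

Setting $a = \frac{1}{2}$:
$$I = 6 \pi.$$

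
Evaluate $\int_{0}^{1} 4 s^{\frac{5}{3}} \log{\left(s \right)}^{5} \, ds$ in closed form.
$- \frac{10935}{8192}$

Start from the elementary integral
$$J(a) = \int_{0}^{1} 4 s^{a} \, ds = \frac{4}{a + 1}.$$

Differentiating under the integral sign brings down a factor of $\ln s$:
$$\frac{dJ}{da} = \int_{0}^{1} 4 s^{a} \log{\left(s \right)} \, ds = - \frac{4}{\left(a + 1\right)^{2}}.$$

Repeating $5$ times in total — each differentiation brings down another $\ln s$ — gives
$$\frac{d^{5}J}{da^{5}} = \int_{0}^{1} 4 s^{a} \log{\left(s \right)}^{5} \, ds = - \frac{480}{\left(a + 1\right)^{6}},$$
and the integrand here is exactly the target integrand, so $I = - \frac{480}{\left(a + 1\right)^{6}}$.

Setting $a = \frac{5}{3}$:
$$I = - \frac{10935}{8192}.$$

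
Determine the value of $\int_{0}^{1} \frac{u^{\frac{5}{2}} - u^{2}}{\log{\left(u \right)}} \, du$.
$\log{\left(\frac{7}{6} \right)}$

Consider the one-parameter family: let $I(a) = \int_{0}^{1} \frac{- u^{2} + u^{a}}{\log{\left(u \right)}} \, du$.

Since $\dfrac{\partial}{\partial a}\,u^{a} = u^{a} \ln u$, the $\ln u$ in the denominator cancels and
$$\frac{dI}{da} = \int_{0}^{1} u^{a} \, du = \left[\frac{u^{a+1}}{a+1}\right]_0^1 = \frac{1}{a + 1}.$$

Integrating with respect to $a$ gives $I(a) = \log{\left(\frac{a}{3} + \frac{1}{3} \right)} + C$.

At $a = 2$ the integrand is identically $0$, so $I(2) = 0$. The closed form gives $0$, hence $C = 0$.

Setting $a = \frac{5}{2}$:
$$I = \log{\left(\frac{7}{6} \right)}.$$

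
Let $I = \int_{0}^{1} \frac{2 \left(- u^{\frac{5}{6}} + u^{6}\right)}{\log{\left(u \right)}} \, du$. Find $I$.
$\log{\left(\frac{1764}{121} \right)}$

Introduce a parameter $a$ in the exponent: let $I(a) = \int_{0}^{1} \frac{2 \left(- u^{\frac{5}{6}} + u^{a}\right)}{\log{\left(u \right)}} \, du$.

Since $\dfrac{\partial}{\partial a}\,u^{a} = u^{a} \ln u$, the $\ln u$ in the denominator cancels and
$$\frac{dI}{da} = \int_{0}^{1} 2 u^{a} \, du = 2 \left[\frac{u^{a+1}}{a+1}\right]_0^1 = \frac{2}{a + 1}.$$

Integrating with respect to $a$ gives $I(a) = \log{\left(\frac{36 \left(a + 1\right)^{2}}{121} \right)} + C$.

At $a = \frac{5}{6}$ the integrand is identically $0$, so $I(\frac{5}{6}) = 0$. The closed form gives $0$, hence $C = 0$.

Setting $a = 6$:
$$I = \log{\left(\frac{1764}{121} \right)}.$$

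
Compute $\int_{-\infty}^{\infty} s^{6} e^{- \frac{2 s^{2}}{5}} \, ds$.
$\frac{1875 \sqrt{10} \sqrt{\pi}}{128}$

Begin with the known integral
$$J(a) = \int_{-\infty}^{\infty} e^{- a s^{2}} \, ds = \frac{\sqrt{\pi}}{\sqrt{a}}.$$

Differentiating under the integral sign brings down a factor of $(-s^2)$:
$$\frac{dJ}{da} = \int_{-\infty}^{\infty} - s^{2} e^{- a s^{2}} \, ds = - \frac{\sqrt{\pi}}{2 a^{\frac{3}{2}}}.$$

Repeating $3$ times in total — each differentiation brings down another $(-s^2)$ — gives
$$\frac{d^{3}J}{da^{3}} = \int_{-\infty}^{\infty} - s^{6} e^{- a s^{2}} \, ds = - \frac{15 \sqrt{\pi}}{8 a^{\frac{7}{2}}},$$
and the integrand here is $(-1)^{3}$ times the target integrand, so $I = (-1)^{3}\,\frac{d^{3}J}{da^{3}} = \frac{15 \sqrt{\pi}}{8 a^{\frac{7}{2}}}$.

Setting $a = \frac{2}{5}$:
$$I = \frac{1875 \sqrt{10} \sqrt{\pi}}{128}.$$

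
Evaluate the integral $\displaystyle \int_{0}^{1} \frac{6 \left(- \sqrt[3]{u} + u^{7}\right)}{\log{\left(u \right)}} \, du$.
$\log{\left(46656 \right)}$

Introduce a parameter $a$ in the exponent: let $I(a) = \int_{0}^{1} \frac{6 \left(u^{7} - u^{a}\right)}{\log{\left(u \right)}} \, du$.

Since $\dfrac{\partial}{\partial a}\,u^{a} = u^{a} \ln u$, the $\ln u$ in the denominator cancels and
$$\frac{dI}{da} = \int_{0}^{1} -6 u^{a} \, du = -6 \left[\frac{u^{a+1}}{a+1}\right]_0^1 = - \frac{6}{a + 1}.$$

Integrating with respect to $a$ gives $I(a) = - \log{\left(\frac{\left(a + 1\right)^{6}}{262144} \right)} + C$.

At $a = 7$ the integrand is identically $0$, so $I(7) = 0$. The closed form gives $0$, hence $C = 0$.

Setting $a = \frac{1}{3}$:
$$I = \log{\left(46656 \right)}.$$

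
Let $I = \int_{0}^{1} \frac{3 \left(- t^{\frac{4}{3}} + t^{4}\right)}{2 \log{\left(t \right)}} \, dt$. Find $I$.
$\log{\left(\frac{15 \sqrt{105}}{49} \right)}$

Introduce a parameter $a$ in the exponent: let $I(a) = \int_{0}^{1} \frac{3 \left(t^{4} - t^{a}\right)}{2 \log{\left(t \right)}} \, dt$.

Since $\dfrac{\partial}{\partial a}\,t^{a} = t^{a} \ln t$, the $\ln t$ in the denominator cancels and
$$\frac{dI}{da} = \int_{0}^{1} - \frac{3}{2} t^{a} \, dt = - \frac{3}{2} \left[\frac{t^{a+1}}{a+1}\right]_0^1 = - \frac{3}{2 a + 2}.$$

Integrating with respect to $a$ gives $I(a) = - \frac{3 \log{\left(a + 1 \right)}}{2} + \frac{3 \log{\left(5 \right)}}{2} + C$.

At $a = 4$ the integrand is identically $0$, so $I(4) = 0$. The closed form gives $0$, hence $C = 0$.

Setting $a = \frac{4}{3}$:
$$I = \log{\left(\frac{15 \sqrt{105}}{49} \right)}.$$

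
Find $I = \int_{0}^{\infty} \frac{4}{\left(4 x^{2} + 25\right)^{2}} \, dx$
$\frac{\pi}{250}$

Begin with the known result
$$J(a) = \int_{0}^{\infty} \frac{1}{4 \left(a^{2} + x^{2}\right)} \, dx = \frac{\pi}{8 a}.$$

Differentiating under the integral sign with respect to $a$,
$$\frac{dJ}{da} = \int_{0}^{\infty} - \frac{a}{2 \left(a^{2} + x^{2}\right)^{2}} \, dx = - \frac{\pi}{8 a^{2}},$$
so $\int_{0}^{\infty} \frac{1}{4 \left(a^{2} + x^{2}\right)^{2}} \, dx = \frac{\pi}{16 a^{3}}$.

Setting $a = \frac{5}{2}$:
$$I = \frac{\pi}{250}.$$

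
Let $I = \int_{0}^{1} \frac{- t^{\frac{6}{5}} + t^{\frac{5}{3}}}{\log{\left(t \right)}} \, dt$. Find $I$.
$\log{\left(\frac{40}{33} \right)}$

Replace the exponent $\frac{5}{3}$ by a parameter $a$: let $I(a) = \int_{0}^{1} \frac{- t^{\frac{6}{5}} + t^{a}}{\log{\left(t \right)}} \, dt$.

Since $\dfrac{\partial}{\partial a}\,t^{a} = t^{a} \ln t$, the $\ln t$ in the denominator cancels and
$$\frac{dI}{da} = \int_{0}^{1} t^{a} \, dt = \left[\frac{t^{a+1}}{a+1}\right]_0^1 = \frac{1}{a + 1}.$$

Integrating with respect to $a$ gives $I(a) = \log{\left(\frac{5 a}{11} + \frac{5}{11} \right)} + C$.

At $a = \frac{6}{5}$ the integrand is identically $0$, so $I(\frac{6}{5}) = 0$. The closed form gives $0$, hence $C = 0$.

Setting $a = \frac{5}{3}$:
$$I = \log{\left(\frac{40}{33} \right)}.$$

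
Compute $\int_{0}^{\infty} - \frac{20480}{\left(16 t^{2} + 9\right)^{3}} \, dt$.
$- \frac{320 \pi}{81}$

Start from the standard arctangent integral
$$J(a) = \int_{0}^{\infty} - \frac{5}{a^{2} + t^{2}} \, dt = - \frac{5 \pi}{2 a}.$$

Differentiating under the integral sign with respect to $a$,
$$\frac{dJ}{da} = \int_{0}^{\infty} \frac{10 a}{\left(a^{2} + t^{2}\right)^{2}} \, dt = \frac{5 \pi}{2 a^{2}},$$
so $\int_{0}^{\infty} - \frac{5}{\left(a^{2} + t^{2}\right)^{2}} \, dt = - \frac{5 \pi}{4 a^{3}}$.

Repeating — each differentiation of $1/(t^2+a^2)^j$ produces $-2ja/(t^2+a^2)^{j+1}$ — and dividing through by $-2ja$ at each step yields, after $2$ differentiations in total,
$$\int_{0}^{\infty} - \frac{5}{\left(a^{2} + t^{2}\right)^{3}} \, dt = - \frac{15 \pi}{16 a^{5}}.$$

Setting $a = \frac{3}{4}$:
$$I = - \frac{320 \pi}{81}.$$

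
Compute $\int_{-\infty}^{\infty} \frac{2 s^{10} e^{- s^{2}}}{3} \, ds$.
$\frac{315 \sqrt{\pi}}{16}$

Start from the elementary integral
$$J(a) = \int_{-\infty}^{\infty} \frac{2 e^{- a s^{2}}}{3} \, ds = \frac{2 \sqrt{\pi}}{3 \sqrt{a}}.$$

Differentiating under the integral sign brings down a factor of $(-s^2)$:
$$\frac{dJ}{da} = \int_{-\infty}^{\infty} - \frac{2 s^{2} e^{- a s^{2}}}{3} \, ds = - \frac{\sqrt{\pi}}{3 a^{\frac{3}{2}}}.$$

Repeating $5$ times in total — each differentiation brings down another $(-s^2)$ — gives
$$\frac{d^{5}J}{da^{5}} = \int_{-\infty}^{\infty} - \frac{2 s^{10} e^{- a s^{2}}}{3} \, ds = - \frac{315 \sqrt{\pi}}{16 a^{\frac{11}{2}}},$$
and the integrand here is $(-1)^{5}$ times the target integrand, so $I = (-1)^{5}\,\frac{d^{5}J}{da^{5}} = \frac{315 \sqrt{\pi}}{16 a^{\frac{11}{2}}}$.

Setting $a = 1$:
$$I = \frac{315 \sqrt{\pi}}{16}.$$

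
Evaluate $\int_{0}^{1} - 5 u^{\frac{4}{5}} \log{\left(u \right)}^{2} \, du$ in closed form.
$- \frac{1250}{729}$

Begin with the known integral
$$J(a) = \int_{0}^{1} - 5 u^{a} \, du = - \frac{5}{a + 1}.$$

Differentiating under the integral sign brings down a factor of $\ln u$:
$$\frac{dJ}{da} = \int_{0}^{1} - 5 u^{a} \log{\left(u \right)} \, du = \frac{5}{\left(a + 1\right)^{2}}.$$

Repeating twice in total — each differentiation brings down another $\ln u$ — gives
$$\frac{d^{2}J}{da^{2}} = \int_{0}^{1} - 5 u^{a} \log{\left(u \right)}^{2} \, du = - \frac{10}{\left(a + 1\right)^{3}},$$
and the integrand here is exactly the target integrand, so $I = - \frac{10}{\left(a + 1\right)^{3}}$.

Setting $a = \frac{4}{5}$:
$$I = - \frac{1250}{729}.$$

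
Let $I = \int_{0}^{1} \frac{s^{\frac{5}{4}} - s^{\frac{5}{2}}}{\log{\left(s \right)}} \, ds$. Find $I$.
$- \log{\left(\frac{14}{9} \right)}$

Introduce a parameter $a$ in the exponent: let $I(a) = \int_{0}^{1} \frac{s^{\frac{5}{4}} - s^{a}}{\log{\left(s \right)}} \, ds$.

Since $\dfrac{\partial}{\partial a}\,s^{a} = s^{a} \ln s$, the $\ln s$ in the denominator cancels and
$$\frac{dI}{da} = \int_{0}^{1} -1 s^{a} \, ds = -1 \left[\frac{s^{a+1}}{a+1}\right]_0^1 = - \frac{1}{a + 1}.$$

Integrating with respect to $a$ gives $I(a) = - \log{\left(\frac{4 a}{9} + \frac{4}{9} \right)} + C$.

At $a = \frac{5}{4}$ the integrand is identically $0$, so $I(\frac{5}{4}) = 0$. The closed form gives $0$, hence $C = 0$.

Setting $a = \frac{5}{2}$:
$$I = - \log{\left(\frac{14}{9} \right)}.$$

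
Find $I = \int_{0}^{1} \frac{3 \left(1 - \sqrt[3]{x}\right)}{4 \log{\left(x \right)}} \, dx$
$- \frac{3 \log{\left(2 \right)}}{2} + \frac{3 \log{\left(3 \right)}}{4}$

Replace the exponent $\frac{1}{3}$ by a parameter $a$: let $I(a) = \int_{0}^{1} \frac{3 \left(1 - x^{a}\right)}{4 \log{\left(x \right)}} \, dx$.

Since $\dfrac{\partial}{\partial a}\,x^{a} = x^{a} \ln x$, the $\ln x$ in the denominator cancels and
$$\frac{dI}{da} = \int_{0}^{1} - \frac{3}{4} x^{a} \, dx = - \frac{3}{4} \left[\frac{x^{a+1}}{a+1}\right]_0^1 = - \frac{3}{4 a + 4}.$$

Integrating with respect to $a$ gives $I(a) = - \frac{3 \log{\left(a + 1 \right)}}{4} + C$.

At $a = 0$ the integrand is identically $0$, so $I(0) = 0$. The closed form gives $0$, hence $C = 0$.

Setting $a = \frac{1}{3}$:
$$I = - \frac{3 \log{\left(2 \right)}}{2} + \frac{3 \log{\left(3 \right)}}{4}.$$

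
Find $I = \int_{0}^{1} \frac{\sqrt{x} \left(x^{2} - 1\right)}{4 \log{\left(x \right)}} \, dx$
$- \frac{\log{\left(3 \right)}}{4} + \frac{\log{\left(7 \right)}}{4}$

Replace the exponent $\frac{1}{2}$ by a parameter $a$: let $I(a) = \int_{0}^{1} \frac{x^{\frac{5}{2}} - x^{a}}{4 \log{\left(x \right)}} \, dx$.

Since $\dfrac{\partial}{\partial a}\,x^{a} = x^{a} \ln x$, the $\ln x$ in the denominator cancels and
$$\frac{dI}{da} = \int_{0}^{1} - \frac{1}{4} x^{a} \, dx = - \frac{1}{4} \left[\frac{x^{a+1}}{a+1}\right]_0^1 = - \frac{1}{4 a + 4}.$$

Integrating with respect to $a$ gives $I(a) = - \frac{\log{\left(a + 1 \right)}}{4} - \frac{\log{\left(2 \right)}}{4} + \frac{\log{\left(7 \right)}}{4} + C$.

At $a = \frac{5}{2}$ the integrand is identically $0$, so $I(\frac{5}{2}) = 0$. The closed form gives $0$, hence $C = 0$.

Setting $a = \frac{1}{2}$:
$$I = - \frac{\log{\left(3 \right)}}{4} + \frac{\log{\left(7 \right)}}{4}.$$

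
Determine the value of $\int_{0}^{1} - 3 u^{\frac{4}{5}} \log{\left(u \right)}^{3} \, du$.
$\frac{1250}{729}$

Begin with the known integral
$$J(a) = \int_{0}^{1} - 3 u^{a} \, du = - \frac{3}{a + 1}.$$

Differentiating under the integral sign brings down a factor of $\ln u$:
$$\frac{dJ}{da} = \int_{0}^{1} - 3 u^{a} \log{\left(u \right)} \, du = \frac{3}{\left(a + 1\right)^{2}}.$$

Repeating $3$ times in total — each differentiation brings down another $\ln u$ — gives
$$\frac{d^{3}J}{da^{3}} = \int_{0}^{1} - 3 u^{a} \log{\left(u \right)}^{3} \, du = \frac{18}{\left(a + 1\right)^{4}},$$
and the integrand here is exactly the target integrand, so $I = \frac{18}{\left(a + 1\right)^{4}}$.

Setting $a = \frac{4}{5}$:
$$I = \frac{1250}{729}.$$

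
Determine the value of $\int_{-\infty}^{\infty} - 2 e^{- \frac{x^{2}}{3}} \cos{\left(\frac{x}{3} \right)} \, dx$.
$- \frac{2 \sqrt{3} \sqrt{\pi}}{e^{\frac{1}{12}}}$

Let $b$ denote the cosine frequency and define $I(b) = \int_{-\infty}^{\infty} - 2 e^{- \frac{x^{2}}{3}} \cos{\left(b x \right)} \, dx$.

Differentiating under the integral sign,
$$I'(b) = \int_{-\infty}^{\infty} 2 x e^{- \frac{x^{2}}{3}} \sin{\left(b x \right)} \, dx.$$

Integrate $\int_{-\infty}^{\infty} x \sin(b x)\, e^{- \frac{x^{2}}{3}}\, dx$ by parts with $u = \sin(b x)$ and $dv = x\, e^{- \frac{x^{2}}{3}}\, dx$, giving $v = - \frac{3 e^{- \frac{x^{2}}{3}}}{2}$. The boundary term vanishes and
$$\int_{-\infty}^{\infty} x \sin(b x)\, e^{- \frac{x^{2}}{3}}\, dx = \frac{3 b}{2} \int_{-\infty}^{\infty} \cos(b x)\, e^{- \frac{x^{2}}{3}}\, dx,$$
so $I'(b) = - \frac{3 b}{2}\, I(b)$.

This is a separable first-order ODE; solving with the initial condition $I(0) = \int_{-\infty}^{\infty} - 2 e^{- \frac{x^{2}}{3}}\,dx = - 2 \sqrt{3} \sqrt{\pi}$ gives
$$I(b) = - 2 \sqrt{3} \sqrt{\pi} e^{- \frac{3 b^{2}}{4}}.$$

Setting $b = \frac{1}{3}$:
$$I = - \frac{2 \sqrt{3} \sqrt{\pi}}{e^{\frac{1}{12}}}.$$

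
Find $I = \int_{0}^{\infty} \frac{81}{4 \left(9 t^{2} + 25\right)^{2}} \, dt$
$\frac{27 \pi}{2000}$

Begin with the known result
$$J(a) = \int_{0}^{\infty} \frac{1}{4 \left(a^{2} + t^{2}\right)} \, dt = \frac{\pi}{8 a}.$$

Differentiating under the integral sign with respect to $a$,
$$\frac{dJ}{da} = \int_{0}^{\infty} - \frac{a}{2 \left(a^{2} + t^{2}\right)^{2}} \, dt = - \frac{\pi}{8 a^{2}},$$
so $\int_{0}^{\infty} \frac{1}{4 \left(a^{2} + t^{2}\right)^{2}} \, dt = \frac{\pi}{16 a^{3}}$.

Setting $a = \frac{5}{3}$:
$$I = \frac{27 \pi}{2000}.$$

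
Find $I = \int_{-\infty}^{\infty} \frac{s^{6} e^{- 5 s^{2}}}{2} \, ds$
$\frac{3 \sqrt{5} \sqrt{\pi}}{2000}$

Begin with the known integral
$$J(a) = \int_{-\infty}^{\infty} \frac{e^{- a s^{2}}}{2} \, ds = \frac{\sqrt{\pi}}{2 \sqrt{a}}.$$

Differentiating under the integral sign brings down a factor of $(-s^2)$:
$$\frac{dJ}{da} = \int_{-\infty}^{\infty} - \frac{s^{2} e^{- a s^{2}}}{2} \, ds = - \frac{\sqrt{\pi}}{4 a^{\frac{3}{2}}}.$$

Repeating $3$ times in total — each differentiation brings down another $(-s^2)$ — gives
$$\frac{d^{3}J}{da^{3}} = \int_{-\infty}^{\infty} - \frac{s^{6} e^{- a s^{2}}}{2} \, ds = - \frac{15 \sqrt{\pi}}{16 a^{\frac{7}{2}}},$$
and the integrand here is $(-1)^{3}$ times the target integrand, so $I = (-1)^{3}\,\frac{d^{3}J}{da^{3}} = \frac{15 \sqrt{\pi}}{16 a^{\frac{7}{2}}}$.

Setting $a = 5$:
$$I = \frac{3 \sqrt{5} \sqrt{\pi}}{2000}.$$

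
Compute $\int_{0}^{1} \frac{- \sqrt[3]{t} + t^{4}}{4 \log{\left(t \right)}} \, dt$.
$- \frac{\log{\left(2 \right)}}{2} + \frac{\log{\left(3 \right)}}{4} + \frac{\log{\left(5 \right)}}{4}$

Replace the exponent $4$ by a parameter $a$: let $I(a) = \int_{0}^{1} \frac{- \sqrt[3]{t} + t^{a}}{4 \log{\left(t \right)}} \, dt$.

Since $\dfrac{\partial}{\partial a}\,t^{a} = t^{a} \ln t$, the $\ln t$ in the denominator cancels and
$$\frac{dI}{da} = \int_{0}^{1} \frac{1}{4} t^{a} \, dt = \frac{1}{4} \left[\frac{t^{a+1}}{a+1}\right]_0^1 = \frac{1}{4 \left(a + 1\right)}.$$

Integrating with respect to $a$ gives $I(a) = \frac{\log{\left(a + 1 \right)}}{4} - \frac{\log{\left(2 \right)}}{2} + \frac{\log{\left(3 \right)}}{4} + C$.

At $a = \frac{1}{3}$ the integrand is identically $0$, so $I(\frac{1}{3}) = 0$. The closed form gives $0$, hence $C = 0$.

Setting $a = 4$:
$$I = - \frac{\log{\left(2 \right)}}{2} + \frac{\log{\left(3 \right)}}{4} + \frac{\log{\left(5 \right)}}{4}.$$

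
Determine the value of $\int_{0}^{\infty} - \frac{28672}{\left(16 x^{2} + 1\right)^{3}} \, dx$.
$- 1344 \pi$

Start from the standard arctangent integral
$$J(a) = \int_{0}^{\infty} - \frac{7}{a^{2} + x^{2}} \, dx = - \frac{7 \pi}{2 a}.$$

Differentiating under the integral sign with respect to $a$,
$$\frac{dJ}{da} = \int_{0}^{\infty} \frac{14 a}{\left(a^{2} + x^{2}\right)^{2}} \, dx = \frac{7 \pi}{2 a^{2}},$$
so $\int_{0}^{\infty} - \frac{7}{\left(a^{2} + x^{2}\right)^{2}} \, dx = - \frac{7 \pi}{4 a^{3}}$.

Repeating — each differentiation of $1/(x^2+a^2)^j$ produces $-2ja/(x^2+a^2)^{j+1}$ — and dividing through by $-2ja$ at each step yields, after $2$ differentiations in total,
$$\int_{0}^{\infty} - \frac{7}{\left(a^{2} + x^{2}\right)^{3}} \, dx = - \frac{21 \pi}{16 a^{5}}.$$

Setting $a = \frac{1}{4}$:
$$I = - 1344 \pi.$$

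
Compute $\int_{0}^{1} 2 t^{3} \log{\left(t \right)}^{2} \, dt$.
$\frac{1}{16}$

Consider the simpler parametrised integral
$$J(a) = \int_{0}^{1} 2 t^{a} \, dt = \frac{2}{a + 1}.$$

Differentiating under the integral sign brings down a factor of $\ln t$:
$$\frac{dJ}{da} = \int_{0}^{1} 2 t^{a} \log{\left(t \right)} \, dt = - \frac{2}{\left(a + 1\right)^{2}}.$$

Repeating twice in total — each differentiation brings down another $\ln t$ — gives
$$\frac{d^{2}J}{da^{2}} = \int_{0}^{1} 2 t^{a} \log{\left(t \right)}^{2} \, dt = \frac{4}{\left(a + 1\right)^{3}},$$
and the integrand here is exactly the target integrand, so $I = \frac{4}{\left(a + 1\right)^{3}}$.

Setting $a = 3$:
$$I = \frac{1}{16}.$$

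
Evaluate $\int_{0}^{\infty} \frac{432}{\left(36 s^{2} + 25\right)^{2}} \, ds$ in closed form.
$\frac{18 \pi}{125}$

Begin with the known result
$$J(a) = \int_{0}^{\infty} \frac{1}{3 \left(a^{2} + s^{2}\right)} \, ds = \frac{\pi}{6 a}.$$

Differentiating under the integral sign with respect to $a$,
$$\frac{dJ}{da} = \int_{0}^{\infty} - \frac{2 a}{3 \left(a^{2} + s^{2}\right)^{2}} \, ds = - \frac{\pi}{6 a^{2}},$$
so $\int_{0}^{\infty} \frac{1}{3 \left(a^{2} + s^{2}\right)^{2}} \, ds = \frac{\pi}{12 a^{3}}$.

Setting $a = \frac{5}{6}$:
$$I = \frac{18 \pi}{125}.$$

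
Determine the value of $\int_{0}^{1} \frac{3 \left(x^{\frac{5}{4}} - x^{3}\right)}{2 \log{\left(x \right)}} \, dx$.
$- \log{\left(\frac{64}{27} \right)}$

Consider the one-parameter family: let $I(a) = \int_{0}^{1} \frac{3 \left(x^{\frac{5}{4}} - x^{a}\right)}{2 \log{\left(x \right)}} \, dx$.

Since $\dfrac{\partial}{\partial a}\,x^{a} = x^{a} \ln x$, the $\ln x$ in the denominator cancels and
$$\frac{dI}{da} = \int_{0}^{1} - \frac{3}{2} x^{a} \, dx = - \frac{3}{2} \left[\frac{x^{a+1}}{a+1}\right]_0^1 = - \frac{3}{2 a + 2}.$$

Integrating with respect to $a$ gives $I(a) = - \log{\left(\frac{8 \left(a + 1\right)^{\frac{3}{2}}}{27} \right)} + C$.

At $a = \frac{5}{4}$ the integrand is identically $0$, so $I(\frac{5}{4}) = 0$. The closed form gives $0$, hence $C = 0$.

Setting $a = 3$:
$$I = - \log{\left(\frac{64}{27} \right)}.$$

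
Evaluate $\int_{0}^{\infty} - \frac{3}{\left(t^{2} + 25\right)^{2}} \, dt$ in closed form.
$- \frac{3 \pi}{500}$

Begin with the known result
$$J(a) = \int_{0}^{\infty} - \frac{3}{a^{2} + t^{2}} \, dt = - \frac{3 \pi}{2 a}.$$

Differentiating under the integral sign with respect to $a$,
$$\frac{dJ}{da} = \int_{0}^{\infty} \frac{6 a}{\left(a^{2} + t^{2}\right)^{2}} \, dt = \frac{3 \pi}{2 a^{2}},$$
so $\int_{0}^{\infty} - \frac{3}{\left(a^{2} + t^{2}\right)^{2}} \, dt = - \frac{3 \pi}{4 a^{3}}$.

Setting $a = 5$:
$$I = - \frac{3 \pi}{500}.$$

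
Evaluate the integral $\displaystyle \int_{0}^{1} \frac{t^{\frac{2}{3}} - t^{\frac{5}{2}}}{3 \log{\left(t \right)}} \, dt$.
$- \frac{\log{\left(21 \right)}}{3} + \frac{\log{\left(10 \right)}}{3}$

Replace the exponent $\frac{2}{3}$ by a parameter $a$: let $I(a) = \int_{0}^{1} \frac{- t^{\frac{5}{2}} + t^{a}}{3 \log{\left(t \right)}} \, dt$.

Since $\dfrac{\partial}{\partial a}\,t^{a} = t^{a} \ln t$, the $\ln t$ in the denominator cancels and
$$\frac{dI}{da} = \int_{0}^{1} \frac{1}{3} t^{a} \, dt = \frac{1}{3} \left[\frac{t^{a+1}}{a+1}\right]_0^1 = \frac{1}{3 \left(a + 1\right)}.$$

Integrating with respect to $a$ gives $I(a) = \frac{\log{\left(a + 1 \right)}}{3} - \frac{\log{\left(7 \right)}}{3} + \frac{\log{\left(2 \right)}}{3} + C$.

At $a = \frac{5}{2}$ the integrand is identically $0$, so $I(\frac{5}{2}) = 0$. The closed form gives $0$, hence $C = 0$.

Setting $a = \frac{2}{3}$:
$$I = - \frac{\log{\left(21 \right)}}{3} + \frac{\log{\left(10 \right)}}{3}.$$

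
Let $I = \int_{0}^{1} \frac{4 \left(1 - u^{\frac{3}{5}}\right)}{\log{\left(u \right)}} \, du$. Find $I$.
$- \log{\left(\frac{4096}{625} \right)}$

Consider the one-parameter family: let $I(a) = \int_{0}^{1} \frac{4 \left(1 - u^{a}\right)}{\log{\left(u \right)}} \, du$.

Since $\dfrac{\partial}{\partial a}\,u^{a} = u^{a} \ln u$, the $\ln u$ in the denominator cancels and
$$\frac{dI}{da} = \int_{0}^{1} -4 u^{a} \, du = -4 \left[\frac{u^{a+1}}{a+1}\right]_0^1 = - \frac{4}{a + 1}.$$

Integrating with respect to $a$ gives $I(a) = - 4 \log{\left(a + 1 \right)} + C$.

At $a = 0$ the integrand is identically $0$, so $I(0) = 0$. The closed form gives $0$, hence $C = 0$.

Setting $a = \frac{3}{5}$:
$$I = - \log{\left(\frac{4096}{625} \right)}.$$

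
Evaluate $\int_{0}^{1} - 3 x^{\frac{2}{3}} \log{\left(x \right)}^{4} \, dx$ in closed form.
$- \frac{17496}{3125}$

Consider the simpler parametrised integral
$$J(a) = \int_{0}^{1} - 3 x^{a} \, dx = - \frac{3}{a + 1}.$$

Differentiating under the integral sign brings down a factor of $\ln x$:
$$\frac{dJ}{da} = \int_{0}^{1} - 3 x^{a} \log{\left(x \right)} \, dx = \frac{3}{\left(a + 1\right)^{2}}.$$

Repeating $4$ times in total — each differentiation brings down another $\ln x$ — gives
$$\frac{d^{4}J}{da^{4}} = \int_{0}^{1} - 3 x^{a} \log{\left(x \right)}^{4} \, dx = - \frac{72}{\left(a + 1\right)^{5}},$$
and the integrand here is exactly the target integrand, so $I = - \frac{72}{\left(a + 1\right)^{5}}$.

Setting $a = \frac{2}{3}$:
$$I = - \frac{17496}{3125}.$$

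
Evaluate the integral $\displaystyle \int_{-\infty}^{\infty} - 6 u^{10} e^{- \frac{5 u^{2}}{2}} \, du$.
$- \frac{1134 \sqrt{10} \sqrt{\pi}}{3125}$

Begin with the known integral
$$J(a) = \int_{-\infty}^{\infty} - 6 e^{- a u^{2}} \, du = - \frac{6 \sqrt{\pi}}{\sqrt{a}}.$$

Differentiating under the integral sign brings down a factor of $(-u^2)$:
$$\frac{dJ}{da} = \int_{-\infty}^{\infty} 6 u^{2} e^{- a u^{2}} \, du = \frac{3 \sqrt{\pi}}{a^{\frac{3}{2}}}.$$

Repeating $5$ times in total — each differentiation brings down another $(-u^2)$ — gives
$$\frac{d^{5}J}{da^{5}} = \int_{-\infty}^{\infty} 6 u^{10} e^{- a u^{2}} \, du = \frac{2835 \sqrt{\pi}}{16 a^{\frac{11}{2}}},$$
and the integrand here is $(-1)^{5}$ times the target integrand, so $I = (-1)^{5}\,\frac{d^{5}J}{da^{5}} = - \frac{2835 \sqrt{\pi}}{16 a^{\frac{11}{2}}}$.

Setting $a = \frac{5}{2}$:
$$I = - \frac{1134 \sqrt{10} \sqrt{\pi}}{3125}.$$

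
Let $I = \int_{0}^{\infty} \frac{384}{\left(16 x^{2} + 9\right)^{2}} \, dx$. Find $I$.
$\frac{8 \pi}{9}$

Recall the elementary integral
$$J(a) = \int_{0}^{\infty} \frac{3}{2 \left(a^{2} + x^{2}\right)} \, dx = \frac{3 \pi}{4 a}.$$

Differentiating under the integral sign with respect to $a$,
$$\frac{dJ}{da} = \int_{0}^{\infty} - \frac{3 a}{\left(a^{2} + x^{2}\right)^{2}} \, dx = - \frac{3 \pi}{4 a^{2}},$$
so $\int_{0}^{\infty} \frac{3}{2 \left(a^{2} + x^{2}\right)^{2}} \, dx = \frac{3 \pi}{8 a^{3}}$.

Setting $a = \frac{3}{4}$:
$$I = \frac{8 \pi}{9}.$$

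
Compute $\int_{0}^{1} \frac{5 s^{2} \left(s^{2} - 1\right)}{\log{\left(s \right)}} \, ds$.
$\log{\left(\frac{3125}{243} \right)}$

Consider the one-parameter family: let $I(a) = \int_{0}^{1} \frac{5 \left(- s^{2} + s^{a}\right)}{\log{\left(s \right)}} \, ds$.

Since $\dfrac{\partial}{\partial a}\,s^{a} = s^{a} \ln s$, the $\ln s$ in the denominator cancels and
$$\frac{dI}{da} = \int_{0}^{1} 5 s^{a} \, ds = 5 \left[\frac{s^{a+1}}{a+1}\right]_0^1 = \frac{5}{a + 1}.$$

Integrating with respect to $a$ gives $I(a) = \log{\left(\frac{\left(a + 1\right)^{5}}{243} \right)} + C$.

At $a = 2$ the integrand is identically $0$, so $I(2) = 0$. The closed form gives $0$, hence $C = 0$.

Setting $a = 4$:
$$I = \log{\left(\frac{3125}{243} \right)}.$$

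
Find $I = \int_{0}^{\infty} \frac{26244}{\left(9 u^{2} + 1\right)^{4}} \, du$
$\frac{10935 \pi}{8}$

Start from the standard arctangent integral
$$J(a) = \int_{0}^{\infty} \frac{4}{a^{2} + u^{2}} \, du = \frac{2 \pi}{a}.$$

Differentiating under the integral sign with respect to $a$,
$$\frac{dJ}{da} = \int_{0}^{\infty} - \frac{8 a}{\left(a^{2} + u^{2}\right)^{2}} \, du = - \frac{2 \pi}{a^{2}},$$
so $\int_{0}^{\infty} \frac{4}{\left(a^{2} + u^{2}\right)^{2}} \, du = \frac{\pi}{a^{3}}$.

Repeating — each differentiation of $1/(u^2+a^2)^j$ produces $-2ja/(u^2+a^2)^{j+1}$ — and dividing through by $-2ja$ at each step yields, after $3$ differentiations in total,
$$\int_{0}^{\infty} \frac{4}{\left(a^{2} + u^{2}\right)^{4}} \, du = \frac{5 \pi}{8 a^{7}}.$$

Setting $a = \frac{1}{3}$:
$$I = \frac{10935 \pi}{8}.$$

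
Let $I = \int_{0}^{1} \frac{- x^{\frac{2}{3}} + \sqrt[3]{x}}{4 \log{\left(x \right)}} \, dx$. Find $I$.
$- \frac{\log{\left(5 \right)}}{4} + \frac{\log{\left(2 \right)}}{2}$

Replace the exponent $\frac{2}{3}$ by a parameter $a$: let $I(a) = \int_{0}^{1} \frac{\sqrt[3]{x} - x^{a}}{4 \log{\left(x \right)}} \, dx$.

Since $\dfrac{\partial}{\partial a}\,x^{a} = x^{a} \ln x$, the $\ln x$ in the denominator cancels and
$$\frac{dI}{da} = \int_{0}^{1} - \frac{1}{4} x^{a} \, dx = - \frac{1}{4} \left[\frac{x^{a+1}}{a+1}\right]_0^1 = - \frac{1}{4 a + 4}.$$

Integrating with respect to $a$ gives $I(a) = - \frac{\log{\left(a + 1 \right)}}{4} - \frac{\log{\left(3 \right)}}{4} + \frac{\log{\left(2 \right)}}{2} + C$.

At $a = \frac{1}{3}$ the integrand is identically $0$, so $I(\frac{1}{3}) = 0$. The closed form gives $0$, hence $C = 0$.

Setting $a = \frac{2}{3}$:
$$I = - \frac{\log{\left(5 \right)}}{4} + \frac{\log{\left(2 \right)}}{2}.$$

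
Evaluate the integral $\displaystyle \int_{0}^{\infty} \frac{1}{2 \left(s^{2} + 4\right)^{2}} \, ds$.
$\frac{\pi}{64}$

Start from the standard arctangent integral
$$J(a) = \int_{0}^{\infty} \frac{1}{2 \left(a^{2} + s^{2}\right)} \, ds = \frac{\pi}{4 a}.$$

Differentiating under the integral sign with respect to $a$,
$$\frac{dJ}{da} = \int_{0}^{\infty} - \frac{a}{\left(a^{2} + s^{2}\right)^{2}} \, ds = - \frac{\pi}{4 a^{2}},$$
so $\int_{0}^{\infty} \frac{1}{2 \left(a^{2} + s^{2}\right)^{2}} \, ds = \frac{\pi}{8 a^{3}}$.

Setting $a = 2$:
$$I = \frac{\pi}{64}.$$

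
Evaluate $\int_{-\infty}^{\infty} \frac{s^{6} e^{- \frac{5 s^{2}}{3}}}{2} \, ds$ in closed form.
$\frac{81 \sqrt{15} \sqrt{\pi}}{2000}$

Start from the elementary integral
$$J(a) = \int_{-\infty}^{\infty} \frac{e^{- a s^{2}}}{2} \, ds = \frac{\sqrt{\pi}}{2 \sqrt{a}}.$$

Differentiating under the integral sign brings down a factor of $(-s^2)$:
$$\frac{dJ}{da} = \int_{-\infty}^{\infty} - \frac{s^{2} e^{- a s^{2}}}{2} \, ds = - \frac{\sqrt{\pi}}{4 a^{\frac{3}{2}}}.$$

Repeating $3$ times in total — each differentiation brings down another $(-s^2)$ — gives
$$\frac{d^{3}J}{da^{3}} = \int_{-\infty}^{\infty} - \frac{s^{6} e^{- a s^{2}}}{2} \, ds = - \frac{15 \sqrt{\pi}}{16 a^{\frac{7}{2}}},$$
and the integrand here is $(-1)^{3}$ times the target integrand, so $I = (-1)^{3}\,\frac{d^{3}J}{da^{3}} = \frac{15 \sqrt{\pi}}{16 a^{\frac{7}{2}}}$.

Setting $a = \frac{5}{3}$:
$$I = \frac{81 \sqrt{15} \sqrt{\pi}}{2000}.$$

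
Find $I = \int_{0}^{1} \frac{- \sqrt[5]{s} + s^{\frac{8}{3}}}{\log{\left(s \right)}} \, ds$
$- \log{\left(18 \right)} + \log{\left(55 \right)}$

Consider the one-parameter family: let $I(a) = \int_{0}^{1} \frac{s^{\frac{8}{3}} - s^{a}}{\log{\left(s \right)}} \, ds$.

Since $\dfrac{\partial}{\partial a}\,s^{a} = s^{a} \ln s$, the $\ln s$ in the denominator cancels and
$$\frac{dI}{da} = \int_{0}^{1} -1 s^{a} \, ds = -1 \left[\frac{s^{a+1}}{a+1}\right]_0^1 = - \frac{1}{a + 1}.$$

Integrating with respect to $a$ gives $I(a) = - \log{\left(\frac{3 a}{11} + \frac{3}{11} \right)} + C$.

At $a = \frac{8}{3}$ the integrand is identically $0$, so $I(\frac{8}{3}) = 0$. The closed form gives $0$, hence $C = 0$.

Setting $a = \frac{1}{5}$:
$$I = - \log{\left(18 \right)} + \log{\left(55 \right)}.$$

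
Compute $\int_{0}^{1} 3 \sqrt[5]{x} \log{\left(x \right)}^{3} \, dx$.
$- \frac{625}{72}$

Start from the elementary integral
$$J(a) = \int_{0}^{1} 3 x^{a} \, dx = \frac{3}{a + 1}.$$

Differentiating under the integral sign brings down a factor of $\ln x$:
$$\frac{dJ}{da} = \int_{0}^{1} 3 x^{a} \log{\left(x \right)} \, dx = - \frac{3}{\left(a + 1\right)^{2}}.$$

Repeating $3$ times in total — each differentiation brings down another $\ln x$ — gives
$$\frac{d^{3}J}{da^{3}} = \int_{0}^{1} 3 x^{a} \log{\left(x \right)}^{3} \, dx = - \frac{18}{\left(a + 1\right)^{4}},$$
and the integrand here is exactly the target integrand, so $I = - \frac{18}{\left(a + 1\right)^{4}}$.

Setting $a = \frac{1}{5}$:
$$I = - \frac{625}{72}.$$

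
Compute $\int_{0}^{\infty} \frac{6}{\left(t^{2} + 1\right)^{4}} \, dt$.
$\frac{15 \pi}{16}$

Recall the elementary integral
$$J(a) = \int_{0}^{\infty} \frac{6}{a^{2} + t^{2}} \, dt = \frac{3 \pi}{a}.$$

Differentiating under the integral sign with respect to $a$,
$$\frac{dJ}{da} = \int_{0}^{\infty} - \frac{12 a}{\left(a^{2} + t^{2}\right)^{2}} \, dt = - \frac{3 \pi}{a^{2}},$$
so $\int_{0}^{\infty} \frac{6}{\left(a^{2} + t^{2}\right)^{2}} \, dt = \frac{3 \pi}{2 a^{3}}$.

Repeating — each differentiation of $1/(t^2+a^2)^j$ produces $-2ja/(t^2+a^2)^{j+1}$ — and dividing through by $-2ja$ at each step yields, after $3$ differentiations in total,
$$\int_{0}^{\infty} \frac{6}{\left(a^{2} + t^{2}\right)^{4}} \, dt = \frac{15 \pi}{16 a^{7}}.$$

Setting $a = 1$:
$$I = \frac{15 \pi}{16}.$$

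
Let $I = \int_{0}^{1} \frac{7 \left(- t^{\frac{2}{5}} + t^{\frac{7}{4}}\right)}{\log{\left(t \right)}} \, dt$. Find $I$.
$\log{\left(\frac{1522435234375}{13492928512} \right)}$

Consider the one-parameter family: let $I(a) = \int_{0}^{1} \frac{7 \left(- t^{\frac{2}{5}} + t^{a}\right)}{\log{\left(t \right)}} \, dt$.

Since $\dfrac{\partial}{\partial a}\,t^{a} = t^{a} \ln t$, the $\ln t$ in the denominator cancels and
$$\frac{dI}{da} = \int_{0}^{1} 7 t^{a} \, dt = 7 \left[\frac{t^{a+1}}{a+1}\right]_0^1 = \frac{7}{a + 1}.$$

Integrating with respect to $a$ gives $I(a) = \log{\left(\frac{78125 \left(a + 1\right)^{7}}{823543} \right)} + C$.

At $a = \frac{2}{5}$ the integrand is identically $0$, so $I(\frac{2}{5}) = 0$. The closed form gives $0$, hence $C = 0$.

Setting $a = \frac{7}{4}$:
$$I = \log{\left(\frac{1522435234375}{13492928512} \right)}.$$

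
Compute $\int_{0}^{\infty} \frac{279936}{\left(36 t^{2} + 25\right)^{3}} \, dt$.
$\frac{8748 \pi}{3125}$

Recall the elementary integral
$$J(a) = \int_{0}^{\infty} \frac{6}{a^{2} + t^{2}} \, dt = \frac{3 \pi}{a}.$$

Differentiating under the integral sign with respect to $a$,
$$\frac{dJ}{da} = \int_{0}^{\infty} - \frac{12 a}{\left(a^{2} + t^{2}\right)^{2}} \, dt = - \frac{3 \pi}{a^{2}},$$
so $\int_{0}^{\infty} \frac{6}{\left(a^{2} + t^{2}\right)^{2}} \, dt = \frac{3 \pi}{2 a^{3}}$.

Repeating — each differentiation of $1/(t^2+a^2)^j$ produces $-2ja/(t^2+a^2)^{j+1}$ — and dividing through by $-2ja$ at each step yields, after $2$ differentiations in total,
$$\int_{0}^{\infty} \frac{6}{\left(a^{2} + t^{2}\right)^{3}} \, dt = \frac{9 \pi}{8 a^{5}}.$$

Setting $a = \frac{5}{6}$:
$$I = \frac{8748 \pi}{3125}.$$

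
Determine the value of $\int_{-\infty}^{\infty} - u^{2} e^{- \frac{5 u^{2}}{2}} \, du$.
$- \frac{\sqrt{10} \sqrt{\pi}}{25}$

Start from the elementary integral
$$J(a) = \int_{-\infty}^{\infty} - e^{- a u^{2}} \, du = - \frac{\sqrt{\pi}}{\sqrt{a}}.$$

Differentiating under the integral sign brings down a factor of $(-u^2)$:
$$\frac{dJ}{da} = \int_{-\infty}^{\infty} u^{2} e^{- a u^{2}} \, du = \frac{\sqrt{\pi}}{2 a^{\frac{3}{2}}}.$$

The integral on the left is $-I$, so $I = - \frac{\sqrt{\pi}}{2 a^{\frac{3}{2}}}$.

Setting $a = \frac{5}{2}$:
$$I = - \frac{\sqrt{10} \sqrt{\pi}}{25}.$$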